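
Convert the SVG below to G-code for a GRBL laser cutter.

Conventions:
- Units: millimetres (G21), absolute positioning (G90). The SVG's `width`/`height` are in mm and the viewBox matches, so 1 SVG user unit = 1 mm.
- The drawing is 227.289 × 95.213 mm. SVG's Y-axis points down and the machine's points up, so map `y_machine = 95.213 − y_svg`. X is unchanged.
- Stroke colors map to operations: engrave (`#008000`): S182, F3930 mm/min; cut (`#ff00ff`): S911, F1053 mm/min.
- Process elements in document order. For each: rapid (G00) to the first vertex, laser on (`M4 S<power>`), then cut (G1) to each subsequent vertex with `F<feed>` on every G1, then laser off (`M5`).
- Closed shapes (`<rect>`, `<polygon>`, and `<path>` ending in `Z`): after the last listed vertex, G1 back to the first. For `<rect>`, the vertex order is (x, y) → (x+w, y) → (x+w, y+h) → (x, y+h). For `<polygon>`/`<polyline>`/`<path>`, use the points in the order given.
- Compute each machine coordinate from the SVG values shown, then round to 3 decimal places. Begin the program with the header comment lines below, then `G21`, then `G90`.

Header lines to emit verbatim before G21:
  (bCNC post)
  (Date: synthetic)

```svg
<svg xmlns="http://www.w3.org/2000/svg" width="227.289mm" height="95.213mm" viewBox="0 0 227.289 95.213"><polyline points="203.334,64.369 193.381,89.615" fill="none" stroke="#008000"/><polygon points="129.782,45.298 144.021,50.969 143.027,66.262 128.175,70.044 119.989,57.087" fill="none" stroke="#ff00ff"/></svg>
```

(bCNC post)
(Date: synthetic)
G21
G90
G00 X203.334 Y30.844
M4 S182
G1 X193.381 Y5.598 F3930
M5
G00 X129.782 Y49.915
M4 S911
G1 X144.021 Y44.244 F1053
G1 X143.027 Y28.951 F1053
G1 X128.175 Y25.169 F1053
G1 X119.989 Y38.126 F1053
G1 X129.782 Y49.915 F1053
M5

Since the viewBox matches the mm dimensions, user units are millimetres directly. The only transform is the Y-flip y_m = 95.213 − y_svg.

Shape 1 is a line segment drawn with `<polyline>`. Its stroke #008000 means engrave at S182, F3930. After flipping Y the toolpath is (203.334,30.844) → (193.381,5.598).

Shape 2 is a regular polygon drawn with `<polygon>`. Its stroke #ff00ff means cut at S911, F1053. After flipping Y the toolpath is (129.782,49.915) → (144.021,44.244) → (143.027,28.951) → (128.175,25.169) → (119.989,38.126) → (129.782,49.915), returning to the start.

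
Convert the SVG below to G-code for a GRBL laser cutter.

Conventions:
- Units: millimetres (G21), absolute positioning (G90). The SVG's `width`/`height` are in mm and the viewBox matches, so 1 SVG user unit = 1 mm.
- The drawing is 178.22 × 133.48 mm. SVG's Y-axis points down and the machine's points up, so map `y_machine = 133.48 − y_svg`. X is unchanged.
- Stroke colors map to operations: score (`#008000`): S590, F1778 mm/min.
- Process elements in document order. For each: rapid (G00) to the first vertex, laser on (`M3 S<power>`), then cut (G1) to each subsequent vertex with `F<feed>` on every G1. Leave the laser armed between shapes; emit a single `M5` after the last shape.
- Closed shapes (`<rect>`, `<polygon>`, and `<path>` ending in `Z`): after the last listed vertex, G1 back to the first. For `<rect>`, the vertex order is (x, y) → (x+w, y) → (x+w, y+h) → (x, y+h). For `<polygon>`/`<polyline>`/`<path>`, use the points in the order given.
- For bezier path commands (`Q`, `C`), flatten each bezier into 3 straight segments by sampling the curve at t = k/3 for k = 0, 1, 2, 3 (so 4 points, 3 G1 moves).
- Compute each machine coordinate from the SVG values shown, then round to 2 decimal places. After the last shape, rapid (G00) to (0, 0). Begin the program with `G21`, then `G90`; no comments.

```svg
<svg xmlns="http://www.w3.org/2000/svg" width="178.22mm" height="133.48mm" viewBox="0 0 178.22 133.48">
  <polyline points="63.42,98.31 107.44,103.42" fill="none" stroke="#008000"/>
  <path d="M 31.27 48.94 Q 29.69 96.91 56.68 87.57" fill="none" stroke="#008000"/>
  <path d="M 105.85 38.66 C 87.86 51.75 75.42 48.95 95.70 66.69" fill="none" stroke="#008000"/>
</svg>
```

viewBox `0 0 178.22 133.48` with mm width/height → 1 unit = 1 mm. Flip: y_m = 133.48 − y_svg.

**Shape 1** — `<polyline>` line segment, stroke `#008000` → score (S590, F1778). Machine vertices: (63.42,35.17) → (107.44,30.06). Open path.

**Shape 2** — `<path>` quadratic bezier, stroke `#008000` → score (S590, F1778). Control points (SVG): P0=(31.27,48.94), P1=(29.69,96.91), P2=(56.68,87.57); sampled at t=k/3. Machine vertices: (31.27,84.54) → (33.39,58.93) → (41.86,46.05) → (56.68,45.91). Open path.

**Shape 3** — `<path>` cubic bezier, stroke `#008000` → score (S590, F1778). Control points (SVG): P0=(105.85,38.66), P1=(87.86,51.75), P2=(75.42,48.95), P3=(95.70,66.69); sampled at t=k/3. Machine vertices: (105.85,94.82) → (90.72,85.68) → (85.32,79.03) → (95.70,66.79). Open path.

G21
G90
G00 X63.42 Y35.17
M3 S590
G1 X107.44 Y30.06 F1778
G00 X31.27 Y84.54
M3 S590
G1 X33.39 Y58.93 F1778
G1 X41.86 Y46.05 F1778
G1 X56.68 Y45.91 F1778
G00 X105.85 Y94.82
M3 S590
G1 X90.72 Y85.68 F1778
G1 X85.32 Y79.03 F1778
G1 X95.70 Y66.79 F1778
M5
G00 X0.00 Y0.00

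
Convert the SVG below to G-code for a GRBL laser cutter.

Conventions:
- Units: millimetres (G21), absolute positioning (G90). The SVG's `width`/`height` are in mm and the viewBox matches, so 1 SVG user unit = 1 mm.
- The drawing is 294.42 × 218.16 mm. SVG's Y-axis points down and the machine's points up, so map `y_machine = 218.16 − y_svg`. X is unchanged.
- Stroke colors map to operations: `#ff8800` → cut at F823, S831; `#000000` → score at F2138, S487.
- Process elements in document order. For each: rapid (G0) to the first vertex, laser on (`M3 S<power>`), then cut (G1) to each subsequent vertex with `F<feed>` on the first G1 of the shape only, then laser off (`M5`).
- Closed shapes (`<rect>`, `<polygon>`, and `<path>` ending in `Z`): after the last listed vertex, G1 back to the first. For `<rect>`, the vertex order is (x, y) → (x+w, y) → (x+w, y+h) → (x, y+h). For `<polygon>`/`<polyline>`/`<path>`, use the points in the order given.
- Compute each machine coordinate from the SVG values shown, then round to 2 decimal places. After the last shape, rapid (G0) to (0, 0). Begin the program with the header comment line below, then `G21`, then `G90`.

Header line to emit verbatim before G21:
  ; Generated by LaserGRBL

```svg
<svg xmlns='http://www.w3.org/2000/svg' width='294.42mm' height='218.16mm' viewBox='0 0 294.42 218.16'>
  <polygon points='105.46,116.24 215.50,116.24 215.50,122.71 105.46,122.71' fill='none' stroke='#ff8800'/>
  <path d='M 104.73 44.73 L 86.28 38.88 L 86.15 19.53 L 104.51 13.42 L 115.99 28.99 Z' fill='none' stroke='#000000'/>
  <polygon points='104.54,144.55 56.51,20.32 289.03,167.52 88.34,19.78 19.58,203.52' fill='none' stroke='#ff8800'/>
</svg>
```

; Generated by LaserGRBL
G21
G90
G0 X105.46 Y101.92
M3 S831
G1 X215.50 Y101.92 F823
G1 X215.50 Y95.45
G1 X105.46 Y95.45
G1 X105.46 Y101.92
M5
G0 X104.73 Y173.43
M3 S487
G1 X86.28 Y179.28 F2138
G1 X86.15 Y198.63
G1 X104.51 Y204.74
G1 X115.99 Y189.17
G1 X104.73 Y173.43
M5
G0 X104.54 Y73.61
M3 S831
G1 X56.51 Y197.84 F823
G1 X289.03 Y50.64
G1 X88.34 Y198.38
G1 X19.58 Y14.64
G1 X104.54 Y73.61
M5
G0 X0.00 Y0.00

Since the viewBox matches the mm dimensions, user units are millimetres directly. The only transform is the Y-flip y_m = 218.16 − y_svg.

Shape 1 is a rectangle drawn with `<polygon>`. Its stroke #ff8800 means cut at S831, F823. After flipping Y the toolpath is (105.46,101.92) → (215.50,101.92) → (215.50,95.45) → (105.46,95.45) → (105.46,101.92), returning to the start.

Shape 2 is a regular polygon drawn with `<path>`. Its stroke #000000 means score at S487, F2138. After flipping Y the toolpath is (104.73,173.43) → (86.28,179.28) → (86.15,198.63) → (104.51,204.74) → (115.99,189.17) → (104.73,173.43), returning to the start.

Shape 3 is a closed polygon drawn with `<polygon>`. Its stroke #ff8800 means cut at S831, F823. After flipping Y the toolpath is (104.54,73.61) → (56.51,197.84) → (289.03,50.64) → (88.34,198.38) → (19.58,14.64) → (104.54,73.61), returning to the start.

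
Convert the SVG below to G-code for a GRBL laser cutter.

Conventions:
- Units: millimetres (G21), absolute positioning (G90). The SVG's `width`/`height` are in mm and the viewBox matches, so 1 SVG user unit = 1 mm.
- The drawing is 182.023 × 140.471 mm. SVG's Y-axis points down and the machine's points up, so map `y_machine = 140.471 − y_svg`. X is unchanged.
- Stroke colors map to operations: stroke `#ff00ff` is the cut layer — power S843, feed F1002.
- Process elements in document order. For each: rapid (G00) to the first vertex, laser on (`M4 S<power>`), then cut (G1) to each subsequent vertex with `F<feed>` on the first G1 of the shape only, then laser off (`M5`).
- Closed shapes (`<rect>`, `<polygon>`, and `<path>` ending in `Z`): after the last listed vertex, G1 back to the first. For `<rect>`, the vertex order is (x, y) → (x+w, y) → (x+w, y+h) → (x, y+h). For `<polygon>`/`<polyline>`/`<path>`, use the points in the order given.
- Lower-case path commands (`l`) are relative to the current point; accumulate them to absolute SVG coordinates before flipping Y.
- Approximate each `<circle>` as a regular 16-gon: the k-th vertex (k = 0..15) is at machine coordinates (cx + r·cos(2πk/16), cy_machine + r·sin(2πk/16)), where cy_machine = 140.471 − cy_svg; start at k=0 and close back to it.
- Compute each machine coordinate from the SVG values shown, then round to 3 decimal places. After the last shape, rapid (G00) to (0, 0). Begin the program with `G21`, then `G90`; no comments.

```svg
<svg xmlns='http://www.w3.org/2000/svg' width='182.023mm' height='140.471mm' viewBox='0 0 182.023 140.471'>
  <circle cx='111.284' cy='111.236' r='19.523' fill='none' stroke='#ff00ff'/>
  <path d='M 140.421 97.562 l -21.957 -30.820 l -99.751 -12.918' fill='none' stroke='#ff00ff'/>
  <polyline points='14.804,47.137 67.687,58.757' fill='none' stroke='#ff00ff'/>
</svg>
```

G21
G90
G00 X130.807 Y29.235
M4 S843
G1 X129.321 Y36.706 F1002
G1 X125.089 Y43.040
G1 X118.755 Y47.272
G1 X111.284 Y48.758
G1 X103.813 Y47.272
G1 X97.479 Y43.040
G1 X93.247 Y36.706
G1 X91.761 Y29.235
G1 X93.247 Y21.764
G1 X97.479 Y15.430
G1 X103.813 Y11.198
G1 X111.284 Y9.712
G1 X118.755 Y11.198
G1 X125.089 Y15.430
G1 X129.321 Y21.764
G1 X130.807 Y29.235
M5
G00 X140.421 Y42.909
M4 S843
G1 X118.464 Y73.729 F1002
G1 X18.713 Y86.647
M5
G00 X14.804 Y93.334
M4 S843
G1 X67.687 Y81.714 F1002
M5
G00 X0.000 Y0.000

viewBox `0 0 182.023 140.471` with mm width/height → 1 unit = 1 mm. Flip: y_m = 140.471 − y_svg.

**Shape 1** — `<circle>` circle, stroke `#ff00ff` → cut (S843, F1002). Machine vertices: (130.807,29.235) → (129.321,36.706) → (125.089,43.040) → (118.755,47.272) → (111.284,48.758) → (103.813,47.272) → (97.479,43.040) → (93.247,36.706) → (91.761,29.235) → (93.247,21.764) → (97.479,15.430) → (103.813,11.198) → (111.284,9.712) → (118.755,11.198) → (125.089,15.430) → (129.321,21.764) → (130.807,29.235). Closed: final G1 returns to the first vertex.

**Shape 2** — `<path>` open polyline, stroke `#ff00ff` → cut (S843, F1002). Machine vertices: (140.421,42.909) → (118.464,73.729) → (18.713,86.647). Open path.

**Shape 3** — `<polyline>` line segment, stroke `#ff00ff` → cut (S843, F1002). Machine vertices: (14.804,93.334) → (67.687,81.714). Open path.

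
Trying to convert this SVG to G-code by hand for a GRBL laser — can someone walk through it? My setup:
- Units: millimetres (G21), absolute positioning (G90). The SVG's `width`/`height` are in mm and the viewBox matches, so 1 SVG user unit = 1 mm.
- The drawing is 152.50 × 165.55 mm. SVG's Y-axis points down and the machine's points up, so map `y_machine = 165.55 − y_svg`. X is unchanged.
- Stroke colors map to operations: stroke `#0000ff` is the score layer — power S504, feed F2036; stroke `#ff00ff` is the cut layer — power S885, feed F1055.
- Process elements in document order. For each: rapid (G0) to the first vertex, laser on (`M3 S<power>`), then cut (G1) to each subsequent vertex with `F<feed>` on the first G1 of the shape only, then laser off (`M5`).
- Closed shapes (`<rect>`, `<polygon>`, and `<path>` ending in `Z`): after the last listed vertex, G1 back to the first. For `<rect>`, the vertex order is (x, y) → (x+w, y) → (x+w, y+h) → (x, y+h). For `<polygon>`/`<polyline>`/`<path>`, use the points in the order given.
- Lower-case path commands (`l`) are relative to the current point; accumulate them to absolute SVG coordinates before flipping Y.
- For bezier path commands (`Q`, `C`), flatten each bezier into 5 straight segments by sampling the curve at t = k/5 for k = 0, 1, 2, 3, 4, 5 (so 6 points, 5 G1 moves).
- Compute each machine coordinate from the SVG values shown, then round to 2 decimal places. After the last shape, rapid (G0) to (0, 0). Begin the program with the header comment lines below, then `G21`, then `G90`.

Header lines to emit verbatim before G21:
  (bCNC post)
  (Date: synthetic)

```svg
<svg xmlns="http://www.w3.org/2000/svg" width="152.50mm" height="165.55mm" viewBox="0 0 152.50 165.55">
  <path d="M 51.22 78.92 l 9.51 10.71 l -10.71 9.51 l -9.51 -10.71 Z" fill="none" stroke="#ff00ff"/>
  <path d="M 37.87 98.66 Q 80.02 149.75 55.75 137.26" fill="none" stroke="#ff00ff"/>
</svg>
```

(bCNC post)
(Date: synthetic)
G21
G90
G0 X51.22 Y86.63
M3 S885
G1 X60.73 Y75.92 F1055
G1 X50.02 Y66.41
G1 X40.51 Y77.12
G1 X51.22 Y86.63
M5
G0 X37.87 Y66.89
M3 S885
G1 X52.07 Y49.00 F1055
G1 X60.96 Y36.19
G1 X64.54 Y28.47
G1 X62.80 Y25.84
G1 X55.75 Y28.29
M5
G0 X0.00 Y0.00

viewBox `0 0 152.50 165.55` with mm width/height → 1 unit = 1 mm. Flip: y_m = 165.55 − y_svg.

**Shape 1** — `<path>` regular polygon, stroke `#ff00ff` → cut (S885, F1055). Machine vertices: (51.22,86.63) → (60.73,75.92) → (50.02,66.41) → (40.51,77.12) → (51.22,86.63). Closed: final G1 returns to the first vertex.

**Shape 2** — `<path>` quadratic bezier, stroke `#ff00ff` → cut (S885, F1055). Control points (SVG): P0=(37.87,98.66), P1=(80.02,149.75), P2=(55.75,137.26); sampled at t=k/5. Machine vertices: (37.87,66.89) → (52.07,49.00) → (60.96,36.19) → (64.54,28.47) → (62.80,25.84) → (55.75,28.29). Open path.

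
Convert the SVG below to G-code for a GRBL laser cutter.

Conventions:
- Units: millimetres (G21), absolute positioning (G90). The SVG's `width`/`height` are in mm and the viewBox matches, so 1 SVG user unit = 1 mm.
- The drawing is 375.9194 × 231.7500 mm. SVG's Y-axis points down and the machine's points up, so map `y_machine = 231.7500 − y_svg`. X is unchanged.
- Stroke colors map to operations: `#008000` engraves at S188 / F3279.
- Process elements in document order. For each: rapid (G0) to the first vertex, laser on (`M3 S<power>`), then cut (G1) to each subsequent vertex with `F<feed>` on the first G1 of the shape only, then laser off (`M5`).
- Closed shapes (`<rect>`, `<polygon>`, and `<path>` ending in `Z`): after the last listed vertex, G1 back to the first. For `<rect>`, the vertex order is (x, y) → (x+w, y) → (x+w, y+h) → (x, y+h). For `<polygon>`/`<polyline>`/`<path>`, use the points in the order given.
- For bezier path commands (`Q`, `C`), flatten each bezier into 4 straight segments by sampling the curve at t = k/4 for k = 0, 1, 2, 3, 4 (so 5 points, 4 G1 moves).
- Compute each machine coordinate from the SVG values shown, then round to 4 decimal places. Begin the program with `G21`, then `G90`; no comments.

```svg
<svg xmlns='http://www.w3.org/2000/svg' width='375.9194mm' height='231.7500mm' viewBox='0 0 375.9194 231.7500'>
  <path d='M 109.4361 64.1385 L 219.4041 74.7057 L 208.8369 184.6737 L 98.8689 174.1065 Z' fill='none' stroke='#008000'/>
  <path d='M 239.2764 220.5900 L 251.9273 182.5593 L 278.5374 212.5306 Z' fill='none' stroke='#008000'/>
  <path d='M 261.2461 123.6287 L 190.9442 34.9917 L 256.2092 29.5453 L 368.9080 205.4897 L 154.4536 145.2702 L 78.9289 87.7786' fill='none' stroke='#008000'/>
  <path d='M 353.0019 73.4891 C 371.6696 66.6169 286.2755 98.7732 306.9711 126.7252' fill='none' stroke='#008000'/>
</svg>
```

G21
G90
G0 X109.4361 Y167.6115
M3 S188
G1 X219.4041 Y157.0443 F3279
G1 X208.8369 Y47.0763
G1 X98.8689 Y57.6435
G1 X109.4361 Y167.6115
M5
G0 X239.2764 Y11.1600
M3 S188
G1 X251.9273 Y49.1907 F3279
G1 X278.5374 Y19.2194
G1 X239.2764 Y11.1600
M5
G0 X261.2461 Y108.1213
M3 S188
G1 X190.9442 Y196.7583 F3279
G1 X256.2092 Y202.2047
G1 X368.9080 Y26.2603
G1 X154.4536 Y86.4798
G1 X78.9289 Y143.9714
M5
G0 X353.0019 Y158.2609
M3 S188
G1 X350.7747 Y156.7727 F3279
G1 X329.2260 Y144.7019
G1 X308.0576 Y126.1016
G1 X306.9711 Y105.0248
M5

1 u = 1 mm; y_m = 231.7500 − y.

[1] `<path>` regular polygon, #008000→engrave S188 F3279: (109.4361,167.6115) → (219.4041,157.0443) → (208.8369,47.0763) → (98.8689,57.6435) → (109.4361,167.6115) (closed)

[2] `<path>` regular polygon, #008000→engrave S188 F3279: (239.2764,11.1600) → (251.9273,49.1907) → (278.5374,19.2194) → (239.2764,11.1600) (closed)

[3] `<path>` open polyline, #008000→engrave S188 F3279: (261.2461,108.1213) → (190.9442,196.7583) → (256.2092,202.2047) → (368.9080,26.2603) → (154.4536,86.4798) → (78.9289,143.9714)

[4] `<path>` cubic bezier, #008000→engrave S188 F3279: (353.0019,158.2609) → (350.7747,156.7727) → (329.2260,144.7019) → (308.0576,126.1016) → (306.9711,105.0248)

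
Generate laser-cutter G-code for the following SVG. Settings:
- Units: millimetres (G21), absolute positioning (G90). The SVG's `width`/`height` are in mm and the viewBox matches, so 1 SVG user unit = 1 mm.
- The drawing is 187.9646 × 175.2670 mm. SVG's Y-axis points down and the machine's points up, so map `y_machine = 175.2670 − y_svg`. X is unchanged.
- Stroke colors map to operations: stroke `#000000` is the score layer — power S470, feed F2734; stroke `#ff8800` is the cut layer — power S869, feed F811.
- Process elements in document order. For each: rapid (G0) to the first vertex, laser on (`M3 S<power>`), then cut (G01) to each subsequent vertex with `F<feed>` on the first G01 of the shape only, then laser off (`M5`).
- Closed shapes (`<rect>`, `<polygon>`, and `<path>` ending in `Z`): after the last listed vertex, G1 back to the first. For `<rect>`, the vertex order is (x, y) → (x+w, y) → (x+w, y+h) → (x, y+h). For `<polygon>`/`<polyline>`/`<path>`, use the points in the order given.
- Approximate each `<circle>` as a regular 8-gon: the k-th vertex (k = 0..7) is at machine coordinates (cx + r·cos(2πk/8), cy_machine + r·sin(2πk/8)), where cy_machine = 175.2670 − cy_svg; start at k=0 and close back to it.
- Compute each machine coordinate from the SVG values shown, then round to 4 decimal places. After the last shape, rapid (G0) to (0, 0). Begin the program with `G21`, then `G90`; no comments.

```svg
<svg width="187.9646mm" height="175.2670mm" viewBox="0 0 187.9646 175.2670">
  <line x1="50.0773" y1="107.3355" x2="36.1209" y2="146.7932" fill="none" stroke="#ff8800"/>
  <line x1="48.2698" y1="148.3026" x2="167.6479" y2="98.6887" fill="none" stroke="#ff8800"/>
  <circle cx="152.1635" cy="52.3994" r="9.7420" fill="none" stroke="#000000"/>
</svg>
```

G21
G90
G0 X50.0773 Y67.9315
M3 S869
G01 X36.1209 Y28.4738 F811
M5
G0 X48.2698 Y26.9644
M3 S869
G01 X167.6479 Y76.5783 F811
M5
G0 X161.9055 Y122.8676
M3 S470
G01 X159.0521 Y129.7562 F2734
G01 X152.1635 Y132.6096
G01 X145.2749 Y129.7562
G01 X142.4215 Y122.8676
G01 X145.2749 Y115.9790
G01 X152.1635 Y113.1256
G01 X159.0521 Y115.9790
G01 X161.9055 Y122.8676
M5
G0 X0.0000 Y0.0000

1 u = 1 mm; y_m = 175.2670 − y.

[1] `<line>` line segment, #ff8800→cut S869 F811: (50.0773,67.9315) → (36.1209,28.4738)

[2] `<line>` line segment, #ff8800→cut S869 F811: (48.2698,26.9644) → (167.6479,76.5783)

[3] `<circle>` circle, #000000→score S470 F2734: (161.9055,122.8676) → (159.0521,129.7562) → (152.1635,132.6096) → (145.2749,129.7562) → (142.4215,122.8676) → (145.2749,115.9790) → (152.1635,113.1256) → (159.0521,115.9790) → (161.9055,122.8676) (closed)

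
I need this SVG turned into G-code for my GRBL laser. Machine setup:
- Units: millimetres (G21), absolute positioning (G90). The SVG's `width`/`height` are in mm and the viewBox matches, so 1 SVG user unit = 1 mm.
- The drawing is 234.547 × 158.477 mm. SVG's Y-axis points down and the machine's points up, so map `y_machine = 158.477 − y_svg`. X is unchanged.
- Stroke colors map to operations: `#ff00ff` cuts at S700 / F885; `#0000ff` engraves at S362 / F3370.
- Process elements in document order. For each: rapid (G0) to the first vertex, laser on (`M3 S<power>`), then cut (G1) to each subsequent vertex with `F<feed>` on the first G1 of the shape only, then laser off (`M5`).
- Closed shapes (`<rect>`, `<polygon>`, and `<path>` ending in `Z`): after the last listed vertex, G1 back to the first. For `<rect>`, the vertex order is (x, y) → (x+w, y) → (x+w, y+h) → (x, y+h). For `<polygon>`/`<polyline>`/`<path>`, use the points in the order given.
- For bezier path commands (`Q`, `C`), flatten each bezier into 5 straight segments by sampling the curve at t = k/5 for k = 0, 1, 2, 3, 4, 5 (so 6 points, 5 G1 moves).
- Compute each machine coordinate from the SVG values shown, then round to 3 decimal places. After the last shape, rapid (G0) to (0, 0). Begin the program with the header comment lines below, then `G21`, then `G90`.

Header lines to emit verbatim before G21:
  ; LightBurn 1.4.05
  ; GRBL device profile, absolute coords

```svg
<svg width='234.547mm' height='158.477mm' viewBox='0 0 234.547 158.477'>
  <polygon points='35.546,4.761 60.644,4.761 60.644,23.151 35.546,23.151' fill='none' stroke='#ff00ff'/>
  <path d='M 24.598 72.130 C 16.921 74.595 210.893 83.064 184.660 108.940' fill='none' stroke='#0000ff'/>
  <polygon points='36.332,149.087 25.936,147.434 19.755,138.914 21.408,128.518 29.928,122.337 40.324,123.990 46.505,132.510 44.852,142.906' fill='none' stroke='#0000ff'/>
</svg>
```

1 u = 1 mm; y_m = 158.477 − y.

[1] `<polygon>` rectangle, #ff00ff→cut S700 F885: (35.546,153.716) → (60.644,153.716) → (60.644,135.326) → (35.546,135.326) → (35.546,153.716) (closed)

[2] `<path>` cubic bezier, #0000ff→engrave S362 F3370: (24.598,86.347) → (40.815,84.056) → (85.178,79.777) → (137.440,72.963) → (177.350,63.065) → (184.660,49.537)

[3] `<polygon>` regular polygon, #0000ff→engrave S362 F3370: (36.332,9.390) → (25.936,11.043) → (19.755,19.563) → (21.408,29.959) → (29.928,36.140) → (40.324,34.487) → (46.505,25.967) → (44.852,15.571) → (36.332,9.390) (closed)

; LightBurn 1.4.05
; GRBL device profile, absolute coords
G21
G90
G0 X35.546 Y153.716
M3 S700
G1 X60.644 Y153.716 F885
G1 X60.644 Y135.326
G1 X35.546 Y135.326
G1 X35.546 Y153.716
M5
G0 X24.598 Y86.347
M3 S362
G1 X40.815 Y84.056 F3370
G1 X85.178 Y79.777
G1 X137.440 Y72.963
G1 X177.350 Y63.065
G1 X184.660 Y49.537
M5
G0 X36.332 Y9.390
M3 S362
G1 X25.936 Y11.043 F3370
G1 X19.755 Y19.563
G1 X21.408 Y29.959
G1 X29.928 Y36.140
G1 X40.324 Y34.487
G1 X46.505 Y25.967
G1 X44.852 Y15.571
G1 X36.332 Y9.390
M5
G0 X0.000 Y0.000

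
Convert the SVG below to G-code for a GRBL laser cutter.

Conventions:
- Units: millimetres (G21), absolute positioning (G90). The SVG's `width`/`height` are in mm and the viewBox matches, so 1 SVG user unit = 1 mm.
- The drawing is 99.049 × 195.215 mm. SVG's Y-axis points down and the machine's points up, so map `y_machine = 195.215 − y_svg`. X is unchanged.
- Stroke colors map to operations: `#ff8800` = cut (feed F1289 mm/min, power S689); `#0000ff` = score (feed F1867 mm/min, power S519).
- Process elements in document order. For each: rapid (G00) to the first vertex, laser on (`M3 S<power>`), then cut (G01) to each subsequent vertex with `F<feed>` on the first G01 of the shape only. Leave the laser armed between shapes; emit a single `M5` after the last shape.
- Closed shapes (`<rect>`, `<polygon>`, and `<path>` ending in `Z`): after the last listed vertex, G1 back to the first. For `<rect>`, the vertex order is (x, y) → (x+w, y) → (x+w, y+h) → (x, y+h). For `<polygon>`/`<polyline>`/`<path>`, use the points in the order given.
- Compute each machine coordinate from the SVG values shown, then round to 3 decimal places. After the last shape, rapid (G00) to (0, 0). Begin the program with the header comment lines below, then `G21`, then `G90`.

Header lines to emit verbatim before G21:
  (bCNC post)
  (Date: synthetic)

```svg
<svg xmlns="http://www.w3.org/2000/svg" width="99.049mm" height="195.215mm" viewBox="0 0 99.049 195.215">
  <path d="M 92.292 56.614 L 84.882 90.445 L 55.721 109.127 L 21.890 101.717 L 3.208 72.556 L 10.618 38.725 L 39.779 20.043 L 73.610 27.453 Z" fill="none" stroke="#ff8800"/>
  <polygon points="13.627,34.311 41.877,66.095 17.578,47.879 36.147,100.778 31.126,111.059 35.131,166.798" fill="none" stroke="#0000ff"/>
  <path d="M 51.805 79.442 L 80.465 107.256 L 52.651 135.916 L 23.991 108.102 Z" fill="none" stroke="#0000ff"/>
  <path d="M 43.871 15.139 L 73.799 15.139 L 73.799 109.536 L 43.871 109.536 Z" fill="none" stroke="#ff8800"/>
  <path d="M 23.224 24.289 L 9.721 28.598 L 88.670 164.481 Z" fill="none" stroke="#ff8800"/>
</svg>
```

(bCNC post)
(Date: synthetic)
G21
G90
G00 X92.292 Y138.601
M3 S689
G01 X84.882 Y104.770 F1289
G01 X55.721 Y86.088
G01 X21.890 Y93.498
G01 X3.208 Y122.659
G01 X10.618 Y156.490
G01 X39.779 Y175.172
G01 X73.610 Y167.762
G01 X92.292 Y138.601
G00 X13.627 Y160.904
M3 S519
G01 X41.877 Y129.120 F1867
G01 X17.578 Y147.336
G01 X36.147 Y94.437
G01 X31.126 Y84.156
G01 X35.131 Y28.417
G01 X13.627 Y160.904
G00 X51.805 Y115.773
M3 S519
G01 X80.465 Y87.959 F1867
G01 X52.651 Y59.299
G01 X23.991 Y87.113
G01 X51.805 Y115.773
G00 X43.871 Y180.076
M3 S689
G01 X73.799 Y180.076 F1289
G01 X73.799 Y85.679
G01 X43.871 Y85.679
G01 X43.871 Y180.076
G00 X23.224 Y170.926
M3 S689
G01 X9.721 Y166.617 F1289
G01 X88.670 Y30.734
G01 X23.224 Y170.926
M5
G00 X0.000 Y0.000

viewBox `0 0 99.049 195.215` with mm width/height → 1 unit = 1 mm. Flip: y_m = 195.215 − y_svg.

**Shape 1** — `<path>` regular polygon, stroke `#ff8800` → cut (S689, F1289). Machine vertices: (92.292,138.601) → (84.882,104.770) → (55.721,86.088) → (21.890,93.498) → (3.208,122.659) → (10.618,156.490) → (39.779,175.172) → (73.610,167.762) → (92.292,138.601). Closed: final G1 returns to the first vertex.

**Shape 2** — `<polygon>` closed polygon, stroke `#0000ff` → score (S519, F1867). Machine vertices: (13.627,160.904) → (41.877,129.120) → (17.578,147.336) → (36.147,94.437) → (31.126,84.156) → (35.131,28.417) → (13.627,160.904). Closed: final G1 returns to the first vertex.

**Shape 3** — `<path>` regular polygon, stroke `#0000ff` → score (S519, F1867). Machine vertices: (51.805,115.773) → (80.465,87.959) → (52.651,59.299) → (23.991,87.113) → (51.805,115.773). Closed: final G1 returns to the first vertex.

**Shape 4** — `<path>` rectangle, stroke `#ff8800` → cut (S689, F1289). Machine vertices: (43.871,180.076) → (73.799,180.076) → (73.799,85.679) → (43.871,85.679) → (43.871,180.076). Closed: final G1 returns to the first vertex.

**Shape 5** — `<path>` closed polygon, stroke `#ff8800` → cut (S689, F1289). Machine vertices: (23.224,170.926) → (9.721,166.617) → (88.670,30.734) → (23.224,170.926). Closed: final G1 returns to the first vertex.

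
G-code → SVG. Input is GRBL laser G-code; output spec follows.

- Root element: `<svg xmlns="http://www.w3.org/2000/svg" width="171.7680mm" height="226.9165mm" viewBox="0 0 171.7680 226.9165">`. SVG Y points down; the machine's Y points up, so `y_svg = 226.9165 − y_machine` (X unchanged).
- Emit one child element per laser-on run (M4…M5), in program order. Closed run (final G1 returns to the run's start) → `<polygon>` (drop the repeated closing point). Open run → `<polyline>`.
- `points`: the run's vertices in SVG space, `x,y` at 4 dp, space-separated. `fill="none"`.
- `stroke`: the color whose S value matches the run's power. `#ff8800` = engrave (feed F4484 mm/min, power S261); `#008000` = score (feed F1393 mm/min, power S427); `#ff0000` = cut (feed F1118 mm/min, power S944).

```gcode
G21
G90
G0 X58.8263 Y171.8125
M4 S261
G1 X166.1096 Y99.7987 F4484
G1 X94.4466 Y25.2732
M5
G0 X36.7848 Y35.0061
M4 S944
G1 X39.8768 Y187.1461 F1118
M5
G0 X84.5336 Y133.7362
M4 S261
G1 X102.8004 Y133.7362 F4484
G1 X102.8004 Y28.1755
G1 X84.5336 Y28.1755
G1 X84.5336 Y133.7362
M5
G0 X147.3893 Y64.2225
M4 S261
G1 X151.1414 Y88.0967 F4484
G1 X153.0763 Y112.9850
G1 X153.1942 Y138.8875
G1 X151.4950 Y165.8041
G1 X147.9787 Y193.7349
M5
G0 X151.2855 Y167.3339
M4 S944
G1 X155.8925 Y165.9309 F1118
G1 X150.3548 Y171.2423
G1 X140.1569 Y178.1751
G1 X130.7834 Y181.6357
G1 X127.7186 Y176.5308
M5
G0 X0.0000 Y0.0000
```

Each laser-on run becomes one SVG element. Flip Y back into SVG space with y_svg = 226.9165 − y_machine.

Run 1: S261 ⇒ engrave layer `#ff8800`. The run is open, so emit a `<polyline>` with points (Y-flipped): 58.8263,55.1040 166.1096,127.1178 94.4466,201.6433.

Run 2: power S944 maps to stroke `#ff0000` (cut). The run is open, so emit a `<polyline>` with points (Y-flipped): 36.7848,191.9104 39.8768,39.7704.

Run 3: power S261 maps to stroke `#ff8800` (engrave). The run returns to its start, so emit a `<polygon>` with points (Y-flipped): 84.5336,93.1803 102.8004,93.1803 102.8004,198.7410 84.5336,198.7410.

Run 4: power S261 maps to stroke `#ff8800` (engrave). The run is open, so emit a `<polyline>` with points (Y-flipped): 147.3893,162.6940 151.1414,138.8198 153.0763,113.9315 153.1942,88.0290 151.4950,61.1124 147.9787,33.1816.

Run 5: power S944 maps to stroke `#ff0000` (cut). The run is open, so emit a `<polyline>` with points (Y-flipped): 151.2855,59.5826 155.8925,60.9856 150.3548,55.6742 140.1569,48.7414 130.7834,45.2808 127.7186,50.3857.

<svg xmlns="http://www.w3.org/2000/svg" width="171.7680mm" height="226.9165mm" viewBox="0 0 171.7680 226.9165">
  <polyline points="58.8263,55.1040 166.1096,127.1178 94.4466,201.6433" fill="none" stroke="#ff8800"/>
  <polyline points="36.7848,191.9104 39.8768,39.7704" fill="none" stroke="#ff0000"/>
  <polygon points="84.5336,93.1803 102.8004,93.1803 102.8004,198.7410 84.5336,198.7410" fill="none" stroke="#ff8800"/>
  <polyline points="147.3893,162.6940 151.1414,138.8198 153.0763,113.9315 153.1942,88.0290 151.4950,61.1124 147.9787,33.1816" fill="none" stroke="#ff8800"/>
  <polyline points="151.2855,59.5826 155.8925,60.9856 150.3548,55.6742 140.1569,48.7414 130.7834,45.2808 127.7186,50.3857" fill="none" stroke="#ff0000"/>
</svg>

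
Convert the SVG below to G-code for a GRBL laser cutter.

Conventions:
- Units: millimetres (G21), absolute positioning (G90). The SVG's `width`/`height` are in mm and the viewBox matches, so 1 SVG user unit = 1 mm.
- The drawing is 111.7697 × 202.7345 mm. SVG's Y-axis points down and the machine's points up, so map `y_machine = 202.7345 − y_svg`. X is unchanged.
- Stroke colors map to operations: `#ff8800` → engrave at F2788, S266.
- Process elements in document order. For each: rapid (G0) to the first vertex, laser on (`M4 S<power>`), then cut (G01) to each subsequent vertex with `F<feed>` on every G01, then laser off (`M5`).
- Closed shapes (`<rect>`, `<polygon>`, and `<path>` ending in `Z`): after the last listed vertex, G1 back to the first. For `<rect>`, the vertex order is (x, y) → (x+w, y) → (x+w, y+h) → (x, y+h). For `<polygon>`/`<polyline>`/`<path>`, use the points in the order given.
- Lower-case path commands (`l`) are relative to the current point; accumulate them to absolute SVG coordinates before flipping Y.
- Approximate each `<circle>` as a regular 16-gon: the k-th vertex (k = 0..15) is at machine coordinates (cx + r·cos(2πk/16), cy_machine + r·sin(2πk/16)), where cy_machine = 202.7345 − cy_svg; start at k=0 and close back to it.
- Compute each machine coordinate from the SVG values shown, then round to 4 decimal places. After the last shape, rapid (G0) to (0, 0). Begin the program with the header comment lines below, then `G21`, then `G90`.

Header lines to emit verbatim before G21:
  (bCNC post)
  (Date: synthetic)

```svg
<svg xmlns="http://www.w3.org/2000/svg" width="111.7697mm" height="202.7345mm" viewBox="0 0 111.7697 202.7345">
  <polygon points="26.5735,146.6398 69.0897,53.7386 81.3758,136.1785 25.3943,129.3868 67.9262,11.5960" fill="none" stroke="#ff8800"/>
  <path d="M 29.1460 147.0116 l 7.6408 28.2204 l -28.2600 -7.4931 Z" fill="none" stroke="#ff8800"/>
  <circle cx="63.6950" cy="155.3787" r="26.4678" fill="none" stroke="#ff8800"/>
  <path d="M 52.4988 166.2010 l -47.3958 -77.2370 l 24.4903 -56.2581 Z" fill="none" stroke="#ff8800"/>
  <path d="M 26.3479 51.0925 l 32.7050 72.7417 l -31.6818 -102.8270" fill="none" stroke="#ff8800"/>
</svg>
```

1 u = 1 mm; y_m = 202.7345 − y.

[1] `<polygon>` closed polygon, #ff8800→engrave S266 F2788: (26.5735,56.0947) → (69.0897,148.9959) → (81.3758,66.5560) → (25.3943,73.3477) → (67.9262,191.1385) → (26.5735,56.0947) (closed)

[2] `<path>` regular polygon, #ff8800→engrave S266 F2788: (29.1460,55.7229) → (36.7868,27.5025) → (8.5268,34.9956) → (29.1460,55.7229) (closed)

[3] `<circle>` circle, #ff8800→engrave S266 F2788: (90.1628,47.3558) → (88.1481,57.4846) → (82.4106,66.0714) → (73.8238,71.8089) → (63.6950,73.8236) → (53.5662,71.8089) → (44.9794,66.0714) → (39.2419,57.4846) → (37.2272,47.3558) → (39.2419,37.2270) → (44.9794,28.6402) → (53.5662,22.9027) → (63.6950,20.8880) → (73.8238,22.9027) → (82.4106,28.6402) → (88.1481,37.2270) → (90.1628,47.3558) (closed)

[4] `<path>` closed polygon, #ff8800→engrave S266 F2788: (52.4988,36.5335) → (5.1030,113.7705) → (29.5933,170.0286) → (52.4988,36.5335) (closed)

[5] `<path>` open polyline, #ff8800→engrave S266 F2788: (26.3479,151.6420) → (59.0529,78.9003) → (27.3711,181.7273)

(bCNC post)
(Date: synthetic)
G21
G90
G0 X26.5735 Y56.0947
M4 S266
G01 X69.0897 Y148.9959 F2788
G01 X81.3758 Y66.5560 F2788
G01 X25.3943 Y73.3477 F2788
G01 X67.9262 Y191.1385 F2788
G01 X26.5735 Y56.0947 F2788
M5
G0 X29.1460 Y55.7229
M4 S266
G01 X36.7868 Y27.5025 F2788
G01 X8.5268 Y34.9956 F2788
G01 X29.1460 Y55.7229 F2788
M5
G0 X90.1628 Y47.3558
M4 S266
G01 X88.1481 Y57.4846 F2788
G01 X82.4106 Y66.0714 F2788
G01 X73.8238 Y71.8089 F2788
G01 X63.6950 Y73.8236 F2788
G01 X53.5662 Y71.8089 F2788
G01 X44.9794 Y66.0714 F2788
G01 X39.2419 Y57.4846 F2788
G01 X37.2272 Y47.3558 F2788
G01 X39.2419 Y37.2270 F2788
G01 X44.9794 Y28.6402 F2788
G01 X53.5662 Y22.9027 F2788
G01 X63.6950 Y20.8880 F2788
G01 X73.8238 Y22.9027 F2788
G01 X82.4106 Y28.6402 F2788
G01 X88.1481 Y37.2270 F2788
G01 X90.1628 Y47.3558 F2788
M5
G0 X52.4988 Y36.5335
M4 S266
G01 X5.1030 Y113.7705 F2788
G01 X29.5933 Y170.0286 F2788
G01 X52.4988 Y36.5335 F2788
M5
G0 X26.3479 Y151.6420
M4 S266
G01 X59.0529 Y78.9003 F2788
G01 X27.3711 Y181.7273 F2788
M5
G0 X0.0000 Y0.0000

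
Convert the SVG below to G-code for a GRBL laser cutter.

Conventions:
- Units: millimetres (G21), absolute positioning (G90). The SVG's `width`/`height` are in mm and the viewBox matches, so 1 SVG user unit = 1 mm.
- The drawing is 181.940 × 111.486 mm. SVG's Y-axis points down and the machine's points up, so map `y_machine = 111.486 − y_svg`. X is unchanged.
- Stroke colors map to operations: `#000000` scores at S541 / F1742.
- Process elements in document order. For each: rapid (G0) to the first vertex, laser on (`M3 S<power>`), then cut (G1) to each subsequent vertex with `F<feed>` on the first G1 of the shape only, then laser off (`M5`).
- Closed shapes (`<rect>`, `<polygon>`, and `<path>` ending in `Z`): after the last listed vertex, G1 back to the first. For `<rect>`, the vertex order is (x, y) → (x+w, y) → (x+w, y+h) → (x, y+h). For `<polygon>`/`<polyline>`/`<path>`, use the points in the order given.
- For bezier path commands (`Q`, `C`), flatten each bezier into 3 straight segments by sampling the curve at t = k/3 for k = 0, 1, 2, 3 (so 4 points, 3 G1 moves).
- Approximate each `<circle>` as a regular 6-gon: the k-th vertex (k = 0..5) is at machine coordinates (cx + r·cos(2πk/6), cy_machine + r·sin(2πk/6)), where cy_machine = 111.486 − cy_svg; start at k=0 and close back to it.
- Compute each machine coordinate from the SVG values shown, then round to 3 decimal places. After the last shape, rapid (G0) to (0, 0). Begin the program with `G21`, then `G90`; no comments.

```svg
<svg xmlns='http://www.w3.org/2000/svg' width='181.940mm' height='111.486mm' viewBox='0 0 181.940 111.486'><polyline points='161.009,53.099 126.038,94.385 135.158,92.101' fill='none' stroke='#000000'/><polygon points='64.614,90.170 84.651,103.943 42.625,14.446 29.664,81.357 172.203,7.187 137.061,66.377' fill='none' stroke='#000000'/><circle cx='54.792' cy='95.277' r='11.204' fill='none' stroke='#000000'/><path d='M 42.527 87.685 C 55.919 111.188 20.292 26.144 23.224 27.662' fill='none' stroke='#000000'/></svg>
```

Since the viewBox matches the mm dimensions, user units are millimetres directly. The only transform is the Y-flip y_m = 111.486 − y_svg.

Shape 1 is a open polyline drawn with `<polyline>`. Its stroke #000000 means score at S541, F1742. After flipping Y the toolpath is (161.009,58.387) → (126.038,17.101) → (135.158,19.385).

Shape 2 is a closed polygon drawn with `<polygon>`. Its stroke #000000 means score at S541, F1742. After flipping Y the toolpath is (64.614,21.316) → (84.651,7.543) → (42.625,97.040) → (29.664,30.129) → (172.203,104.299) → (137.061,45.109) → (64.614,21.316), returning to the start.

Shape 3 is a circle drawn with `<circle>`. Its stroke #000000 means score at S541, F1742. After flipping Y the toolpath is (65.996,16.209) → (60.394,25.912) → (49.190,25.912) → (43.588,16.209) → (49.190,6.506) → (60.394,6.506) → (65.996,16.209), returning to the start.

Shape 4 is a cubic bezier drawn with `<path>`. Its stroke #000000 means score at S541, F1742. After flipping Y the toolpath is (42.527,23.801) → (42.823,29.254) → (29.901,63.714) → (23.224,83.824).

G21
G90
G0 X161.009 Y58.387
M3 S541
G1 X126.038 Y17.101 F1742
G1 X135.158 Y19.385
M5
G0 X64.614 Y21.316
M3 S541
G1 X84.651 Y7.543 F1742
G1 X42.625 Y97.040
G1 X29.664 Y30.129
G1 X172.203 Y104.299
G1 X137.061 Y45.109
G1 X64.614 Y21.316
M5
G0 X65.996 Y16.209
M3 S541
G1 X60.394 Y25.912 F1742
G1 X49.190 Y25.912
G1 X43.588 Y16.209
G1 X49.190 Y6.506
G1 X60.394 Y6.506
G1 X65.996 Y16.209
M5
G0 X42.527 Y23.801
M3 S541
G1 X42.823 Y29.254 F1742
G1 X29.901 Y63.714
G1 X23.224 Y83.824
M5
G0 X0.000 Y0.000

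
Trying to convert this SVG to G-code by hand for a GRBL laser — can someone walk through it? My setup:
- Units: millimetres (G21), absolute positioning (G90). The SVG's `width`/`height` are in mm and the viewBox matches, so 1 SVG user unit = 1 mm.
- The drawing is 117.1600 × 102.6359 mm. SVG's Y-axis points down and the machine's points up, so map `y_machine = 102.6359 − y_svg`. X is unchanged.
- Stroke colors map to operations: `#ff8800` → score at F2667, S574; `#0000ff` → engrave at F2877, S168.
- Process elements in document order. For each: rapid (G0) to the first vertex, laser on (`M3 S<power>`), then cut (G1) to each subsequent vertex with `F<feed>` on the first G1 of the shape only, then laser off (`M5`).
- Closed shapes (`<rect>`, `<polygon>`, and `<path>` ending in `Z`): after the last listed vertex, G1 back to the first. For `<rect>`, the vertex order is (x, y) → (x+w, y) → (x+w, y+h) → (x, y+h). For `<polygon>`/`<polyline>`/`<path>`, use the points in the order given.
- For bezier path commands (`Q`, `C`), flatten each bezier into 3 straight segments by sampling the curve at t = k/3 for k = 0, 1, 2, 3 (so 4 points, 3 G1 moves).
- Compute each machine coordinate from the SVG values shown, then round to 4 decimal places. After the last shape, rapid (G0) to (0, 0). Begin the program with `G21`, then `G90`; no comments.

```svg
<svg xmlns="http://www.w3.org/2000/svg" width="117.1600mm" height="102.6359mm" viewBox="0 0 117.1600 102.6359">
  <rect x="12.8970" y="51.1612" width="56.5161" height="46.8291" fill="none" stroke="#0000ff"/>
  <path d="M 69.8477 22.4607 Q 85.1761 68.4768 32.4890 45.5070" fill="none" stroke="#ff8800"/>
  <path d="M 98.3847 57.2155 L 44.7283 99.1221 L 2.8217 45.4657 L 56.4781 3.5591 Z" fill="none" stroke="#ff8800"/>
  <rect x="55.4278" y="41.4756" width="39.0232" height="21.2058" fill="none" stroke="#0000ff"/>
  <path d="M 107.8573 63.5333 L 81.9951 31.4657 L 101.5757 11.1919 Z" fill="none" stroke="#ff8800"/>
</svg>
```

G21
G90
G0 X12.8970 Y51.4747
M3 S168
G1 X69.4131 Y51.4747 F2877
G1 X69.4131 Y4.6456
G1 X12.8970 Y4.6456
G1 X12.8970 Y51.4747
M5
G0 X69.8477 Y80.1752
M3 S574
G1 X72.5094 Y57.1629 F2667
G1 X60.0565 Y49.4808
G1 X32.4890 Y57.1289
M5
G0 X98.3847 Y45.4204
M3 S574
G1 X44.7283 Y3.5138 F2667
G1 X2.8217 Y57.1702
G1 X56.4781 Y99.0768
G1 X98.3847 Y45.4204
M5
G0 X55.4278 Y61.1603
M3 S168
G1 X94.4510 Y61.1603 F2877
G1 X94.4510 Y39.9545
G1 X55.4278 Y39.9545
G1 X55.4278 Y61.1603
M5
G0 X107.8573 Y39.1026
M3 S574
G1 X81.9951 Y71.1702 F2667
G1 X101.5757 Y91.4440
G1 X107.8573 Y39.1026
M5
G0 X0.0000 Y0.0000

viewBox `0 0 117.1600 102.6359` with mm width/height → 1 unit = 1 mm. Flip: y_m = 102.6359 − y_svg.

**Shape 1** — `<rect>` rectangle, stroke `#0000ff` → engrave (S168, F2877). Machine vertices: (12.8970,51.4747) → (69.4131,51.4747) → (69.4131,4.6456) → (12.8970,4.6456) → (12.8970,51.4747). Closed: final G1 returns to the first vertex.

**Shape 2** — `<path>` quadratic bezier, stroke `#ff8800` → score (S574, F2667). Control points (SVG): P0=(69.8477,22.4607), P1=(85.1761,68.4768), P2=(32.4890,45.5070); sampled at t=k/3. Machine vertices: (69.8477,80.1752) → (72.5094,57.1629) → (60.0565,49.4808) → (32.4890,57.1289). Open path.

**Shape 3** — `<path>` regular polygon, stroke `#ff8800` → score (S574, F2667). Machine vertices: (98.3847,45.4204) → (44.7283,3.5138) → (2.8217,57.1702) → (56.4781,99.0768) → (98.3847,45.4204). Closed: final G1 returns to the first vertex.

**Shape 4** — `<rect>` rectangle, stroke `#0000ff` → engrave (S168, F2877). Machine vertices: (55.4278,61.1603) → (94.4510,61.1603) → (94.4510,39.9545) → (55.4278,39.9545) → (55.4278,61.1603). Closed: final G1 returns to the first vertex.

**Shape 5** — `<path>` closed polygon, stroke `#ff8800` → score (S574, F2667). Machine vertices: (107.8573,39.1026) → (81.9951,71.1702) → (101.5757,91.4440) → (107.8573,39.1026). Closed: final G1 returns to the first vertex.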